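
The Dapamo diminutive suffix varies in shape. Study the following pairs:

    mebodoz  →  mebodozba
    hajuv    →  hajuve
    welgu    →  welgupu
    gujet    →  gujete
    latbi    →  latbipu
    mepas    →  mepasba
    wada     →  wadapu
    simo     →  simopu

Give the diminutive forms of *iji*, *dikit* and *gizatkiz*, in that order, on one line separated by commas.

ijipu, dikite, gizatkizba

The pattern is sibilance of the final sound: -ba when the stem ends in a sibilant (*mebodoz*, *mepas*); -e when the stem ends in a non-sibilant consonant (*hajuv*, *gujet*); -pu when the stem ends in a vowel (*welgu*, *latbi*, *wada*, *simo*).
*iji* — final sound /i/ (a vowel) → -pu → *ijipu*.
*dikit* — final sound /t/ (a non-sibilant consonant) → -e → *dikite*.
*gizatkiz*: final sound = /z/, a sibilant → -ba → *gizatkizba*.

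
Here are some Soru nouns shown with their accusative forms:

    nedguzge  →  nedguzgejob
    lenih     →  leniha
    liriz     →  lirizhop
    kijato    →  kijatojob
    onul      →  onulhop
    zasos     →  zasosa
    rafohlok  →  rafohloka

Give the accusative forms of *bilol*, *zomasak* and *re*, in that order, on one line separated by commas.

Looking at the final sound of each stem: -a when the stem ends in a voiceless consonant (*lenih*, *zasos*, *rafohlok*); -hop when the stem ends in a voiced consonant (*liriz*, *onul*); -job when the stem ends in a vowel (*nedguzge*, *kijato*).
The final sound of *bilol* is /l/, which is a voiced consonant, so the suffix is -hop, giving *bilolhop*.
*zomasak*: final sound = /k/, a voiceless consonant → -a → *zomasaka*.
*re* — final sound /e/ (a vowel) → -job → *rejob*.

bilolhop, zomasaka, rejob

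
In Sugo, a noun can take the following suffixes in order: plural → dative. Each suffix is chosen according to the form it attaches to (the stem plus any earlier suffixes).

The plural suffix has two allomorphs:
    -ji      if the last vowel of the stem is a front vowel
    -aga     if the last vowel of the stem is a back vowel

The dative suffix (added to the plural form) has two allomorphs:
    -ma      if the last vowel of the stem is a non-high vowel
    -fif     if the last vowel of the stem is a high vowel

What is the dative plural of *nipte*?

niptejifif

The last vowel of *nipte* is /e/, which is a front vowel, so the plural suffix is -ji, giving *nipteji*.
The plural form *nipteji* — last vowel /i/ (a high vowel) → -fif → *niptejifif*.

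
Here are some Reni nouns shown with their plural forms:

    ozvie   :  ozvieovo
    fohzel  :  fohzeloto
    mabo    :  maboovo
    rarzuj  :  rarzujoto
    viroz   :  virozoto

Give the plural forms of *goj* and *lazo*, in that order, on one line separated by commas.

Looking at the final sound of each stem: -oto when the stem ends in a consonant (*fohzel*, *rarzuj*, *viroz*); -ovo when the stem ends in a vowel (*ozvie*, *mabo*).
*goj*: final sound = /j/, a consonant → -oto → *gojoto*.
The final sound of *lazo* is /o/, which is a vowel, so the suffix is -ovo, giving *lazoovo*.

gojoto, lazoovo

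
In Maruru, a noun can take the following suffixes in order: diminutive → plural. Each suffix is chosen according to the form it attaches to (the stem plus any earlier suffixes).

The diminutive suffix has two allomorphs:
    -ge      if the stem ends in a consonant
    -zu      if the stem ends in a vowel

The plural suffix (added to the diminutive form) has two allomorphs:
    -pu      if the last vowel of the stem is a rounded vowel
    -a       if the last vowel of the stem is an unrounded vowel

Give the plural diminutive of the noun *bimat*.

The final sound of *bimat* is /t/, which is a consonant, so the diminutive suffix is -ge, giving *bimatge*.
The diminutive form *bimatge*: last vowel = /e/, an unrounded vowel → -a → *bimatgea*.

bimatgea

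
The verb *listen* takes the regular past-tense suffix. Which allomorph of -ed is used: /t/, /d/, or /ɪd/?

The stem *listen* ends in a voiced sound other than /d/.
The -ed suffix is realized as /ɪd/ after /t, d/; as /t/ after other voiceless consonants; and as /d/ after other voiced sounds.
So -ed on *listen* is pronounced /d/.

/d/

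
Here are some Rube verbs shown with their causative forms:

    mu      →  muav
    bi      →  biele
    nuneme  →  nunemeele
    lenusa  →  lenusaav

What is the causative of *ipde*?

ipdeele

The suffix is conditioned by the last vowel: -ele when the last vowel of the stem is a front vowel (*bi*, *nuneme*); -av when the last vowel of the stem is a back vowel (*mu*, *lenusa*).
*ipde* — last vowel /e/ (a front vowel) → -ele → *ipdeele*.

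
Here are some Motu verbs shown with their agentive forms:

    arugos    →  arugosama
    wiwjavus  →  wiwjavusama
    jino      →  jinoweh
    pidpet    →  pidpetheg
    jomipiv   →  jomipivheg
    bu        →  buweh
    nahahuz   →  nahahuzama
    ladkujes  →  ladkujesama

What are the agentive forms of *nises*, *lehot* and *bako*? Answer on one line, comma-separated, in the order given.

nisesama, lehotheg, bakoweh

Looking at the final sound of each stem: -ama when the stem ends in a sibilant (*arugos*, *wiwjavus*, *nahahuz*, *ladkujes*); -heg when the stem ends in a non-sibilant consonant (*pidpet*, *jomipiv*); -weh when the stem ends in a vowel (*jino*, *bu*).
*nises* — final sound /s/ (a sibilant) → -ama → *nisesama*.
Since the final sound of *lehot* is /t/ (a non-sibilant consonant), it takes -heg, giving *lehotheg*.
*bako* — final sound /o/ (a vowel) → -weh → *bakoweh*.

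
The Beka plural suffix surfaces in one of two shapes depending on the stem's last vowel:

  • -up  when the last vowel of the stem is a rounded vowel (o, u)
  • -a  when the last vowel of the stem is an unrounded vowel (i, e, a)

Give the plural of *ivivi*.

The last vowel of *ivivi* is /i/, which is an unrounded vowel, so the suffix is -a, giving *ivivia*.

ivivia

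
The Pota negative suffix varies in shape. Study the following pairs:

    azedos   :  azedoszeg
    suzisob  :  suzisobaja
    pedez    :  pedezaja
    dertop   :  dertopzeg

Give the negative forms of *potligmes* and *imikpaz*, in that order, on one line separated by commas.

potligmeszeg, imikpazaja

The suffix is conditioned by the final consonant: -zeg when the stem ends in a voiceless consonant (*azedos*, *dertop*); -aja when the stem ends in a voiced consonant (*suzisob*, *pedez*).
The final consonant of *potligmes* is /s/, which is voiceless, so the suffix is -zeg, giving *potligmeszeg*.
Since the final consonant of *imikpaz* is /z/ (voiced), it takes -aja, giving *imikpazaja*.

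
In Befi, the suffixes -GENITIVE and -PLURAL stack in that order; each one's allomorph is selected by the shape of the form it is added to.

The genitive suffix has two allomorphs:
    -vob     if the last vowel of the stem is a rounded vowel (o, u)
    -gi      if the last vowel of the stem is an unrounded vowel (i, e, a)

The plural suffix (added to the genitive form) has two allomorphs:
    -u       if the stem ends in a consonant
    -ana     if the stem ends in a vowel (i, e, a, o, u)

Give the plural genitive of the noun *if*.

The last vowel of *if* is /i/, which is an unrounded vowel, so the genitive suffix is -gi, giving *ifgi*.
Since the final sound of the genitive form *ifgi* is /i/ (a vowel), it takes -ana, giving *ifgiana*.

ifgiana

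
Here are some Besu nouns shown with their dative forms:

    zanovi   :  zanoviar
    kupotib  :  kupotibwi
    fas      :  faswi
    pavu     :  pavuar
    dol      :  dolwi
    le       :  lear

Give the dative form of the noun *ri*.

The pattern is consonant vs. vowel: -wi when the stem ends in a consonant (*kupotib*, *fas*, *dol*); -ar when the stem ends in a vowel (*zanovi*, *pavu*, *le*).
*ri* — final sound /i/ (a vowel) → -ar → *riar*.

riar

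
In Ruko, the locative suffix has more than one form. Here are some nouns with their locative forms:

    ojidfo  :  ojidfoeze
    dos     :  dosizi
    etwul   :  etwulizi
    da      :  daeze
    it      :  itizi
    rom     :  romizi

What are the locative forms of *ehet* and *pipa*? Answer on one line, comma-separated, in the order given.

ehetizi, pipaeze

Looking at the final sound of each stem: -izi when the stem ends in a consonant (*dos*, *etwul*, *it*, *rom*); -eze when the stem ends in a vowel (*ojidfo*, *da*).
The final sound of *ehet* is /t/, which is a consonant, so the suffix is -izi, giving *ehetizi*.
*pipa*: final sound = /a/, a vowel → -eze → *pipaeze*.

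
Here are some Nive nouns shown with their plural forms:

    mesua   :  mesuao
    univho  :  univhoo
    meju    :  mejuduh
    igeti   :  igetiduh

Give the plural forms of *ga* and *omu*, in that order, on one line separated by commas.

The pattern is height harmony: -duh when the last vowel of the stem is a high vowel (*meju*, *igeti*); -o when the last vowel of the stem is a non-high vowel (*mesua*, *univho*).
The last vowel of *ga* is /a/, which is a non-high vowel, so the suffix is -o, giving *gao*.
*omu*: last vowel = /u/, a high vowel → -duh → *omuduh*.

gao, omuduh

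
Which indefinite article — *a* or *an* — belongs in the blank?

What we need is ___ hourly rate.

The indefinite article is chosen by the initial *sound* of the following word, not its spelling.
*hourly* begins with the sound /aʊ/ (silent h) — a vowel sound.
So the article is *an*: What we need is an hourly rate.

an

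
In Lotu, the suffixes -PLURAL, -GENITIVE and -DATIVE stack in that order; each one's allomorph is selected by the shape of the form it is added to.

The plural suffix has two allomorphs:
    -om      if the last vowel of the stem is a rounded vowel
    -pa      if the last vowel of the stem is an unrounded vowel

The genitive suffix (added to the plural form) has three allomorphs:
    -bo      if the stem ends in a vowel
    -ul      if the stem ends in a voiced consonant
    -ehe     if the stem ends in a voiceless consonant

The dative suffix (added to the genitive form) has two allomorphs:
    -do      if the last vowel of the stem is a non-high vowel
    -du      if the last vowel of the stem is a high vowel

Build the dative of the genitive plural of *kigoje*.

kigojepabodo

*kigoje*: last vowel = /e/, an unrounded vowel → -pa → *kigojepa*.
The plural form *kigojepa* — final sound /a/ (a vowel) → -bo → *kigojepabo*.
Since the last vowel of the genitive form *kigojepabo* is /o/ (a non-high vowel), it takes -do, giving *kigojepabodo*.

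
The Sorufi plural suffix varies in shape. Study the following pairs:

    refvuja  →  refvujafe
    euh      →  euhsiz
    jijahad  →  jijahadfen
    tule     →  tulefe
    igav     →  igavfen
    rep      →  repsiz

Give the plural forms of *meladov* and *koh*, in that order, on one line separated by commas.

meladovfen, kohsiz

Looking at the final sound of each stem: -siz when the stem ends in a voiceless consonant (*euh*, *rep*); -fen when the stem ends in a voiced consonant (*jijahad*, *igav*); -fe when the stem ends in a vowel (*refvuja*, *tule*).
*meladov* — final sound /v/ (a voiced consonant) → -fen → *meladovfen*.
The final sound of *koh* is /h/, which is a voiceless consonant, so the suffix is -siz, giving *kohsiz*.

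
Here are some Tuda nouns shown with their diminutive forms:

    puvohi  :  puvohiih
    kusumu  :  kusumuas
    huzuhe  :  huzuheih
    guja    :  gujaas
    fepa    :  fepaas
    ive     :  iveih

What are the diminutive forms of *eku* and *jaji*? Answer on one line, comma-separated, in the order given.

ekuas, jajiih

The pattern is front/back vowel harmony: -ih when the last vowel of the stem is a front vowel (*puvohi*, *huzuhe*, *ive*); -as when the last vowel of the stem is a back vowel (*kusumu*, *guja*, *fepa*).
The last vowel of *eku* is /u/, which is a back vowel, so the suffix is -as, giving *ekuas*.
*jaji*: last vowel = /i/, a front vowel → -ih → *jajiih*.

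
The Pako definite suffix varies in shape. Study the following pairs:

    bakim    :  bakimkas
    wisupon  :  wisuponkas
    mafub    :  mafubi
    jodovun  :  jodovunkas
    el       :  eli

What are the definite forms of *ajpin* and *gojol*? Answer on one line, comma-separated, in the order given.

ajpinkas, gojoli

The suffix is conditioned by the final consonant: -kas when the stem ends in a nasal (*bakim*, *wisupon*, *jodovun*); -i when the stem ends in a non-nasal consonant (*mafub*, *el*).
The final consonant of *ajpin* is /n/, which is a nasal, so the suffix is -kas, giving *ajpinkas*.
*gojol* — final consonant /l/ (non-nasal) → -i → *gojoli*.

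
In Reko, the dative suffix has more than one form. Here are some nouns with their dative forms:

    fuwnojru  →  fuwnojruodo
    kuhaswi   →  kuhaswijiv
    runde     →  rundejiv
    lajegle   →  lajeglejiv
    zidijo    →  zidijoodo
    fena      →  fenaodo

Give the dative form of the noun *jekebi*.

Looking at the last vowel of each stem: -jiv when the last vowel of the stem is a front vowel (*kuhaswi*, *runde*, *lajegle*); -odo when the last vowel of the stem is a back vowel (*fuwnojru*, *zidijo*, *fena*).
*jekebi* — last vowel /i/ (a front vowel) → -jiv → *jekebijiv*.

jekebijiv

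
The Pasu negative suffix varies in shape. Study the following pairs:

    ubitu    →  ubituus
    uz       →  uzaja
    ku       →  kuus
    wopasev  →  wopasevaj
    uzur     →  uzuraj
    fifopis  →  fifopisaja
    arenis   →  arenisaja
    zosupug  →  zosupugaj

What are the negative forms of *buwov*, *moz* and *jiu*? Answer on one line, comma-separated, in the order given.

The suffix is conditioned by the final sound: -aja when the stem ends in a sibilant (*uz*, *fifopis*, *arenis*); -aj when the stem ends in a non-sibilant consonant (*wopasev*, *uzur*, *zosupug*); -us when the stem ends in a vowel (*ubitu*, *ku*).
*buwov* — final sound /v/ (a non-sibilant consonant) → -aj → *buwovaj*.
*moz*: final sound = /z/, a sibilant → -aja → *mozaja*.
The final sound of *jiu* is /u/, which is a vowel, so the suffix is -us, giving *jiuus*.

buwovaj, mozaja, jiuus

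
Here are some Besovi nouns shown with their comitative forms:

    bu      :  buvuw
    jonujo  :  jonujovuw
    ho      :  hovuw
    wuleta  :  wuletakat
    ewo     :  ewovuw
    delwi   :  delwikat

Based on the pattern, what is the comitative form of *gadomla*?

gadomlakat

Looking at the last vowel of each stem: -vuw when the last vowel of the stem is a rounded vowel (*bu*, *jonujo*, *ho*, *ewo*); -kat when the last vowel of the stem is an unrounded vowel (*wuleta*, *delwi*).
The last vowel of *gadomla* is /a/, which is an unrounded vowel, so the suffix is -kat, giving *gadomlakat*.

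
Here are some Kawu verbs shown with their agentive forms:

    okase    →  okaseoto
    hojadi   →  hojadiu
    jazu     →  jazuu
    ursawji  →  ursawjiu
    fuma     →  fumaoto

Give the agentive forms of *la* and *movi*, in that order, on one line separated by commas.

laoto, moviu

The alternation tracks the last vowel of the stem — -u when the last vowel of the stem is a high vowel (*hojadi*, *jazu*, *ursawji*); -oto when the last vowel of the stem is a non-high vowel (*okase*, *fuma*).
The last vowel of *la* is /a/, which is a non-high vowel, so the suffix is -oto, giving *laoto*.
Since the last vowel of *movi* is /i/ (a high vowel), it takes -u, giving *moviu*.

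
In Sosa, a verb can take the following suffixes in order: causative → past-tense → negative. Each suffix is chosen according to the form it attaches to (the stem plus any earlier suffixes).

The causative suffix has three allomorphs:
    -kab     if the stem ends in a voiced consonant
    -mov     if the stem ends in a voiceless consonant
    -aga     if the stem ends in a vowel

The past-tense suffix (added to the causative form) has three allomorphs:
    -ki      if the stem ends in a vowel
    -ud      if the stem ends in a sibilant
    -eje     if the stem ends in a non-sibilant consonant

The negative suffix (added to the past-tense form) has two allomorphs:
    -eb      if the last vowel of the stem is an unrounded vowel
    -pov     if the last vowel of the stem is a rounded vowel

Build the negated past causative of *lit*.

Since the final sound of *lit* is /t/ (a voiceless consonant), it takes -mov, giving *litmov*.
The causative form *litmov*: final sound = /v/, a non-sibilant consonant → -eje → *litmoveje*.
The past-tense form *litmoveje* — last vowel /e/ (an unrounded vowel) → -eb → *litmovejeeb*.

litmovejeeb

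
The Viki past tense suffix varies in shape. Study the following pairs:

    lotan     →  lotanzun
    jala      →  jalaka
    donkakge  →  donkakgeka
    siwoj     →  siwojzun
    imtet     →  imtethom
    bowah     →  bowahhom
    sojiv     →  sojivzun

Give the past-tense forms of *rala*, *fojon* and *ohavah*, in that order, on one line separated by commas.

ralaka, fojonzun, ohavahhom

The suffix is conditioned by the final sound: -hom when the stem ends in a voiceless consonant (*imtet*, *bowah*); -zun when the stem ends in a voiced consonant (*lotan*, *siwoj*, *sojiv*); -ka when the stem ends in a vowel (*jala*, *donkakge*).
Since the final sound of *rala* is /a/ (a vowel), it takes -ka, giving *ralaka*.
The final sound of *fojon* is /n/, which is a voiced consonant, so the suffix is -zun, giving *fojonzun*.
*ohavah* — final sound /h/ (a voiceless consonant) → -hom → *ohavahhom*.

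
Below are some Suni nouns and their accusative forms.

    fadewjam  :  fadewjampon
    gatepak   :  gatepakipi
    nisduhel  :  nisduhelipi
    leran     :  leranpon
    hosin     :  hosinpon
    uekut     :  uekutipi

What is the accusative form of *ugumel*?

ugumelipi

The suffix is conditioned by the final consonant: -pon when the stem ends in a nasal (*fadewjam*, *leran*, *hosin*); -ipi when the stem ends in a non-nasal consonant (*gatepak*, *nisduhel*, *uekut*).
*ugumel* — final consonant /l/ (non-nasal) → -ipi → *ugumelipi*.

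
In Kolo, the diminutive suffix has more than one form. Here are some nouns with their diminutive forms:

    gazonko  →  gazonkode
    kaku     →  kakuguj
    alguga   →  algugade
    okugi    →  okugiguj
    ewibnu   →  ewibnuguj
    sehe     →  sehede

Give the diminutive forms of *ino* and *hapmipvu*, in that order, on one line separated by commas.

The pattern is height harmony: -guj when the last vowel of the stem is a high vowel (*kaku*, *okugi*, *ewibnu*); -de when the last vowel of the stem is a non-high vowel (*gazonko*, *alguga*, *sehe*).
Since the last vowel of *ino* is /o/ (a non-high vowel), it takes -de, giving *inode*.
The last vowel of *hapmipvu* is /u/, which is a high vowel, so the suffix is -guj, giving *hapmipvuguj*.

inode, hapmipvuguj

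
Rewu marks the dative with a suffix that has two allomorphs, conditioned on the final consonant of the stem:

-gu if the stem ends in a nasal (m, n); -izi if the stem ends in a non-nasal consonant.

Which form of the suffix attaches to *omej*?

-izi

*omej*: final consonant = /j/, non-nasal → -izi.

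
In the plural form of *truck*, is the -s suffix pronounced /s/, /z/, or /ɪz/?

/s/

The stem *truck* ends in a voiceless non-sibilant consonant.
The plural suffix surfaces as /ɪz/ after sibilants, /s/ after other voiceless consonants, and /z/ after other voiced sounds.
So the plural -s on *truck* is pronounced /s/.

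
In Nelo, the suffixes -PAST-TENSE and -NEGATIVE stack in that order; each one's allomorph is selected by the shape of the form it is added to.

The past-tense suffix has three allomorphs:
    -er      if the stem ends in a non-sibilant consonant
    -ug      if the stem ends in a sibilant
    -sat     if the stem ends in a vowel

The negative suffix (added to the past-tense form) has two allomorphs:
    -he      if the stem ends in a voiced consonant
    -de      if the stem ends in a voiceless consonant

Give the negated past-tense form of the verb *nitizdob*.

*nitizdob*: final sound = /b/, a non-sibilant consonant → -er → *nitizdober*.
Since the final consonant of the past-tense form *nitizdober* is /r/ (voiced), it takes -he, giving *nitizdoberhe*.

nitizdoberhe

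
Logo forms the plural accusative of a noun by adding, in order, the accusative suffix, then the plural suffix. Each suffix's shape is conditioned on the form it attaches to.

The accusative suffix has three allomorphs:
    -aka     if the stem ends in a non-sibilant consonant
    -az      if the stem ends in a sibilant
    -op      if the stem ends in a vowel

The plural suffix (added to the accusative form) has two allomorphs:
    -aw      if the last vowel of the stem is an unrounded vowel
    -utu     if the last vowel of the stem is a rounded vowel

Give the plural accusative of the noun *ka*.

The final sound of *ka* is /a/, which is a vowel, so the accusative suffix is -op, giving *kaop*.
The last vowel of the accusative form *kaop* is /o/, which is a rounded vowel, so the plural suffix is -utu, giving *kaoputu*.

kaoputu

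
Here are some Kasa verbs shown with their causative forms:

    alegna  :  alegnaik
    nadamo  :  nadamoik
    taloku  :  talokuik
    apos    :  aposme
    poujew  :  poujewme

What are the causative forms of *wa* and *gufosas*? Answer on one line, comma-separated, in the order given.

The pattern is consonant vs. vowel: -me when the stem ends in a consonant (*apos*, *poujew*); -ik when the stem ends in a vowel (*alegna*, *nadamo*, *taloku*).
The final sound of *wa* is /a/, which is a vowel, so the suffix is -ik, giving *waik*.
The final sound of *gufosas* is /s/, which is a consonant, so the suffix is -me, giving *gufosasme*.

waik, gufosasme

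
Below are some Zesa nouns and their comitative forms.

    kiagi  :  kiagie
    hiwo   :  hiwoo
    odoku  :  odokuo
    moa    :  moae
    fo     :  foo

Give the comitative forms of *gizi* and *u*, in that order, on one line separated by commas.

Looking at the last vowel of each stem: -o when the last vowel of the stem is a rounded vowel (*hiwo*, *odoku*, *fo*); -e when the last vowel of the stem is an unrounded vowel (*kiagi*, *moa*).
*gizi* — last vowel /i/ (an unrounded vowel) → -e → *gizie*.
*u* — last vowel /u/ (a rounded vowel) → -o → *uo*.

gizie, uo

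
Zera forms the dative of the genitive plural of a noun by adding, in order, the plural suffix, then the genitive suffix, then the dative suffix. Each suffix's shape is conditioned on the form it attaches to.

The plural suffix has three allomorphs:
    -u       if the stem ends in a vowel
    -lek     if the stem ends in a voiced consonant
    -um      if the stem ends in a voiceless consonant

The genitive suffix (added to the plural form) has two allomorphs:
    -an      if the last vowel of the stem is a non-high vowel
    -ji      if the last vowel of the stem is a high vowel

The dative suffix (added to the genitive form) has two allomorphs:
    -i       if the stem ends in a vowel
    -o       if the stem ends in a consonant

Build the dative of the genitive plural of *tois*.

toisumjii

The final sound of *tois* is /s/, which is a voiceless consonant, so the plural suffix is -um, giving *toisum*.
The last vowel of the plural form *toisum* is /u/, which is a high vowel, so the genitive suffix is -ji, giving *toisumji*.
The genitive form *toisumji* — final sound /i/ (a vowel) → -i → *toisumjii*.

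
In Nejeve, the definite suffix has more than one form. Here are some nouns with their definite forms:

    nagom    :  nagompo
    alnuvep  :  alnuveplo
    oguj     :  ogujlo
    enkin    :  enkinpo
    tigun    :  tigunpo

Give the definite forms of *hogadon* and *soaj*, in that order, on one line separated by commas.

hogadonpo, soajlo

The alternation tracks the final consonant of the stem — -po when the stem ends in a nasal (*nagom*, *enkin*, *tigun*); -lo when the stem ends in a non-nasal consonant (*alnuvep*, *oguj*).
Since the final consonant of *hogadon* is /n/ (a nasal), it takes -po, giving *hogadonpo*.
*soaj* — final consonant /j/ (non-nasal) → -lo → *soajlo*.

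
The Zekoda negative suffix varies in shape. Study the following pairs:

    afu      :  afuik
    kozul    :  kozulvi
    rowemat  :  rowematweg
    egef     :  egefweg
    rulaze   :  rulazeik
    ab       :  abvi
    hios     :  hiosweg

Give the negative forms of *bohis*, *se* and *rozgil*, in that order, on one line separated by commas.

bohisweg, seik, rozgilvi

The alternation tracks the final sound of the stem — -weg when the stem ends in a voiceless consonant (*rowemat*, *egef*, *hios*); -vi when the stem ends in a voiced consonant (*kozul*, *ab*); -ik when the stem ends in a vowel (*afu*, *rulaze*).
*bohis*: final sound = /s/, a voiceless consonant → -weg → *bohisweg*.
*se*: final sound = /e/, a vowel → -ik → *seik*.
The final sound of *rozgil* is /l/, which is a voiced consonant, so the suffix is -vi, giving *rozgilvi*.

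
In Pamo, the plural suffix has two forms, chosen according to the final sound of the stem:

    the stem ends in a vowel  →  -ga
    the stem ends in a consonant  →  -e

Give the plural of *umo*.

*umo*: final sound = /o/, a vowel → -ga → *umoga*.

umoga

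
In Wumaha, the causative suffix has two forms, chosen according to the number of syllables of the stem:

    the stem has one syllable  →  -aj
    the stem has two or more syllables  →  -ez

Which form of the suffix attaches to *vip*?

With one syllable, *vip* takes -aj.

-aj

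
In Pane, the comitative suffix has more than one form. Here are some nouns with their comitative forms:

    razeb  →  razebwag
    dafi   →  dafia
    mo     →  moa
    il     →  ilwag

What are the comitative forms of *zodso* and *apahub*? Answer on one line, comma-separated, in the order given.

The alternation tracks the final sound of the stem — -wag when the stem ends in a consonant (*razeb*, *il*); -a when the stem ends in a vowel (*dafi*, *mo*).
The final sound of *zodso* is /o/, which is a vowel, so the suffix is -a, giving *zodsoa*.
*apahub*: final sound = /b/, a consonant → -wag → *apahubwag*.

zodsoa, apahubwag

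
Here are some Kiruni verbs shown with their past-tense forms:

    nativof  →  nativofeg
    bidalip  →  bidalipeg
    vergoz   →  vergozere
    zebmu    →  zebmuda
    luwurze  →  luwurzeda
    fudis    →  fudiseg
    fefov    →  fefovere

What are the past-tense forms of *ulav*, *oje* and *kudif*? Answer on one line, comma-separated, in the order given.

The suffix is conditioned by the final sound: -eg when the stem ends in a voiceless consonant (*nativof*, *bidalip*, *fudis*); -ere when the stem ends in a voiced consonant (*vergoz*, *fefov*); -da when the stem ends in a vowel (*zebmu*, *luwurze*).
Since the final sound of *ulav* is /v/ (a voiced consonant), it takes -ere, giving *ulavere*.
Since the final sound of *oje* is /e/ (a vowel), it takes -da, giving *ojeda*.
*kudif* — final sound /f/ (a voiceless consonant) → -eg → *kudifeg*.

ulavere, ojeda, kudifeg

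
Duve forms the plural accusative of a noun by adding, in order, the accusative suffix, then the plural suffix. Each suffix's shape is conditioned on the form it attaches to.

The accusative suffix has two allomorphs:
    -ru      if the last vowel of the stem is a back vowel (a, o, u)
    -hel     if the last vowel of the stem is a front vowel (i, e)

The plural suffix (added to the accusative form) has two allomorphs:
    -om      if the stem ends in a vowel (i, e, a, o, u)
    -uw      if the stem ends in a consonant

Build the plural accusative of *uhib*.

Since the last vowel of *uhib* is /i/ (a front vowel), it takes -hel, giving *uhibhel*.
The accusative form *uhibhel*: final sound = /l/, a consonant → -uw → *uhibheluw*.

uhibheluw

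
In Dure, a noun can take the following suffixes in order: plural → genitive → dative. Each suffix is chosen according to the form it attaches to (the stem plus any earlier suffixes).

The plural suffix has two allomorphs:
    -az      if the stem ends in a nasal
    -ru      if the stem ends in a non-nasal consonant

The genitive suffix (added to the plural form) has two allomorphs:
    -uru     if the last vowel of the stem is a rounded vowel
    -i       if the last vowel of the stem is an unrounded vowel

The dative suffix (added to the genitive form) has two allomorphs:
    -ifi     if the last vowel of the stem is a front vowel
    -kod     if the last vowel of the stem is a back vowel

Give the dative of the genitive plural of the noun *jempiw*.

The final consonant of *jempiw* is /w/, which is non-nasal, so the plural suffix is -ru, giving *jempiwru*.
The last vowel of the plural form *jempiwru* is /u/, which is a rounded vowel, so the genitive suffix is -uru, giving *jempiwruuru*.
The genitive form *jempiwruuru* — last vowel /u/ (a back vowel) → -kod → *jempiwruurukod*.

jempiwruurukod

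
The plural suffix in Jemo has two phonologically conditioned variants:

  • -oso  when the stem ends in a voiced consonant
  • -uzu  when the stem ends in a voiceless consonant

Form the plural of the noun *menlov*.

menlovoso

*menlov* — final consonant /v/ (voiced) → -oso → *menlovoso*.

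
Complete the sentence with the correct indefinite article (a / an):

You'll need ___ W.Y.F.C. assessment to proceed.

a

The indefinite article is chosen by the initial *sound* of the following word, not its spelling.
The initialism *W.Y.F.C.* is read letter by letter; the first letter, W, is pronounced /ˈdʌbəl.juː/, which begins with a consonant sound.
So the article is *a*: You'll need a W.Y.F.C. assessment to proceed.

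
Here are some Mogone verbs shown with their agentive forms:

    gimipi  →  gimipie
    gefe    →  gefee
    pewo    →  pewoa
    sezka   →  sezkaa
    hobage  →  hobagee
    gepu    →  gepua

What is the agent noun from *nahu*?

Looking at the last vowel of each stem: -e when the last vowel of the stem is a front vowel (*gimipi*, *gefe*, *hobage*); -a when the last vowel of the stem is a back vowel (*pewo*, *sezka*, *gepu*).
*nahu* — last vowel /u/ (a back vowel) → -a → *nahua*.

nahua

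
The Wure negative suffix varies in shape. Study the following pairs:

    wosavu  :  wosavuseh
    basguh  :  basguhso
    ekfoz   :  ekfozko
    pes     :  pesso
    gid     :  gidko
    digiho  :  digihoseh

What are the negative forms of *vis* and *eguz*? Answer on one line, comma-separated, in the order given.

visso, eguzko

The suffix is conditioned by the final sound: -so when the stem ends in a voiceless consonant (*basguh*, *pes*); -ko when the stem ends in a voiced consonant (*ekfoz*, *gid*); -seh when the stem ends in a vowel (*wosavu*, *digiho*).
*vis* — final sound /s/ (a voiceless consonant) → -so → *visso*.
*eguz*: final sound = /z/, a voiced consonant → -ko → *eguzko*.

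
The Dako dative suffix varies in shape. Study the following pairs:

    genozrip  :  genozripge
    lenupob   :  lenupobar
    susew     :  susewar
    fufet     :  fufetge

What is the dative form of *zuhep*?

The pattern is voicing of the final consonant: -ge when the stem ends in a voiceless consonant (*genozrip*, *fufet*); -ar when the stem ends in a voiced consonant (*lenupob*, *susew*).
*zuhep* — final consonant /p/ (voiceless) → -ge → *zuhepge*.

zuhepge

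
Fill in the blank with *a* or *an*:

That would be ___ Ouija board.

The indefinite article is chosen by the initial *sound* of the following word, not its spelling.
*Ouija* begins with the sound /wiː/ (pronounced /ˈwiːdʒə/) — a consonant sound.
So the article is *a*: That would be a Ouija board.

a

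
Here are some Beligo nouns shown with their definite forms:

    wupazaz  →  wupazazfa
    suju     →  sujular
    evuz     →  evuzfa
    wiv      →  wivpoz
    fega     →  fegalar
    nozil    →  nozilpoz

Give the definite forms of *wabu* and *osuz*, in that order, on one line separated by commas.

wabular, osuzfa

The pattern is sibilance of the final sound: -fa when the stem ends in a sibilant (*wupazaz*, *evuz*); -poz when the stem ends in a non-sibilant consonant (*wiv*, *nozil*); -lar when the stem ends in a vowel (*suju*, *fega*).
*wabu* — final sound /u/ (a vowel) → -lar → *wabular*.
*osuz*: final sound = /z/, a sibilant → -fa → *osuzfa*.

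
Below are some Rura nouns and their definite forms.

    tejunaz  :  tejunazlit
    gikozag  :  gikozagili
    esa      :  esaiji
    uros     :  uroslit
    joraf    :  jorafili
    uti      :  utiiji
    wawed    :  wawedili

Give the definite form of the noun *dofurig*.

dofurigili

The alternation tracks the final sound of the stem — -lit when the stem ends in a sibilant (*tejunaz*, *uros*); -ili when the stem ends in a non-sibilant consonant (*gikozag*, *joraf*, *wawed*); -iji when the stem ends in a vowel (*esa*, *uti*).
*dofurig*: final sound = /g/, a non-sibilant consonant → -ili → *dofurigili*.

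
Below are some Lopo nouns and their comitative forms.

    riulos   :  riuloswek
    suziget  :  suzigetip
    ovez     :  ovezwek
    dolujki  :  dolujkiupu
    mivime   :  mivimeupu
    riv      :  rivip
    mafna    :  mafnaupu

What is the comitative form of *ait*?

The alternation tracks the final sound of the stem — -wek when the stem ends in a sibilant (*riulos*, *ovez*); -ip when the stem ends in a non-sibilant consonant (*suziget*, *riv*); -upu when the stem ends in a vowel (*dolujki*, *mivime*, *mafna*).
*ait*: final sound = /t/, a non-sibilant consonant → -ip → *aitip*.

aitip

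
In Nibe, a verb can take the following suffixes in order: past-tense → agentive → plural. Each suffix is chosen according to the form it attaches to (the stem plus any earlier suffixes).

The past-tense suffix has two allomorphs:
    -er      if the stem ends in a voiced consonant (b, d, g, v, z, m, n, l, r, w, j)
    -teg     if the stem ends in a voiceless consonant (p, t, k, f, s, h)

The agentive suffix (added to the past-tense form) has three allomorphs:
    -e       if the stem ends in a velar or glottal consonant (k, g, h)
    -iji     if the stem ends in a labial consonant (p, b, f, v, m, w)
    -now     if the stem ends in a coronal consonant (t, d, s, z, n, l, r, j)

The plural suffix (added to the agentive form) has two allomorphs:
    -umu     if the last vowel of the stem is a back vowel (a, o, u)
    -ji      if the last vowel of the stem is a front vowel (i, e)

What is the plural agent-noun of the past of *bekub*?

bekubernowumu

*bekub* — final consonant /b/ (voiced) → -er → *bekuber*.
The past-tense form *bekuber* — final consonant /r/ (coronal) → -now → *bekubernow*.
The agentive form *bekubernow* — last vowel /o/ (a back vowel) → -umu → *bekubernowumu*.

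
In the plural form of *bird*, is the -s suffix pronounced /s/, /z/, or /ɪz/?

The stem *bird* ends in a voiced non-sibilant sound.
The plural suffix surfaces as /ɪz/ after sibilants, /s/ after other voiceless consonants, and /z/ after other voiced sounds.
So the plural -s on *bird* is pronounced /z/.

/z/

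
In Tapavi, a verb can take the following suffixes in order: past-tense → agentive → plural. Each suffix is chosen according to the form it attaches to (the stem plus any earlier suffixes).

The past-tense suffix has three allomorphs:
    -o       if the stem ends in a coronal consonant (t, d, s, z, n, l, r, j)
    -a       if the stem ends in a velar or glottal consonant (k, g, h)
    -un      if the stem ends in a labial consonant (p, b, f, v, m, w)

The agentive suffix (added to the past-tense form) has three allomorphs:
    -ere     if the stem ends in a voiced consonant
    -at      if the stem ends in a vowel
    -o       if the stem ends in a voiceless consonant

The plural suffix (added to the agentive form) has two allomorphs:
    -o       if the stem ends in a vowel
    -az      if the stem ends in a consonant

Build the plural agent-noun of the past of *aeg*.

aegaataz

The final consonant of *aeg* is /g/, which is velar/glottal, so the past-tense suffix is -a, giving *aega*.
The final sound of the past-tense form *aega* is /a/, which is a vowel, so the agentive suffix is -at, giving *aegaat*.
The agentive form *aegaat* — final sound /t/ (a consonant) → -az → *aegaataz*.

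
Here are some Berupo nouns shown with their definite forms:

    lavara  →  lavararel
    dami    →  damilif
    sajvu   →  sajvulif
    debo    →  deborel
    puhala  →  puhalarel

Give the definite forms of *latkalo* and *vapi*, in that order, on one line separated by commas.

The pattern is height harmony: -lif when the last vowel of the stem is a high vowel (*dami*, *sajvu*); -rel when the last vowel of the stem is a non-high vowel (*lavara*, *debo*, *puhala*).
*latkalo* — last vowel /o/ (a non-high vowel) → -rel → *latkalorel*.
*vapi* — last vowel /i/ (a high vowel) → -lif → *vapilif*.

latkalorel, vapilif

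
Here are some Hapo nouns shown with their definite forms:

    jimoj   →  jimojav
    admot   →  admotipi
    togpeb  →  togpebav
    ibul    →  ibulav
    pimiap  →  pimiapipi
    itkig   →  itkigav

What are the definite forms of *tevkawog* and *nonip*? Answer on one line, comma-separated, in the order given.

Looking at the final consonant of each stem: -ipi when the stem ends in a voiceless consonant (*admot*, *pimiap*); -av when the stem ends in a voiced consonant (*jimoj*, *togpeb*, *ibul*, *itkig*).
*tevkawog* — final consonant /g/ (voiced) → -av → *tevkawogav*.
*nonip* — final consonant /p/ (voiceless) → -ipi → *nonipipi*.

tevkawogav, nonipipi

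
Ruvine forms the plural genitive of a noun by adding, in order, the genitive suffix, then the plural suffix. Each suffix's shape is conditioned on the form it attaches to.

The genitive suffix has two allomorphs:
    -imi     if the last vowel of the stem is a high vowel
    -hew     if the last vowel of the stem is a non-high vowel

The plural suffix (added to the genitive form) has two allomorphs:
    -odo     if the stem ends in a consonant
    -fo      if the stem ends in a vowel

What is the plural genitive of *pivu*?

*pivu* — last vowel /u/ (a high vowel) → -imi → *pivuimi*.
The genitive form *pivuimi*: final sound = /i/, a vowel → -fo → *pivuimifo*.

pivuimifo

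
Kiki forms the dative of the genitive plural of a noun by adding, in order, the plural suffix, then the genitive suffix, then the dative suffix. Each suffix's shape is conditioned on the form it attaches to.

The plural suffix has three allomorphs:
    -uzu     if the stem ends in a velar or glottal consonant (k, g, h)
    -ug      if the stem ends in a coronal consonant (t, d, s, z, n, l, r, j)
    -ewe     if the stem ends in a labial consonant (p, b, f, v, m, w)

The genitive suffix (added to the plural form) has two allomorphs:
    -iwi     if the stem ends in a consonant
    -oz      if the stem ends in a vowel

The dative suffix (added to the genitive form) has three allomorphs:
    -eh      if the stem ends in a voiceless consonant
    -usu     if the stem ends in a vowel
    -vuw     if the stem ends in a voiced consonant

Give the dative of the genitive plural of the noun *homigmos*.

homigmosugiwiusu

*homigmos* — final consonant /s/ (coronal) → -ug → *homigmosug*.
Since the final sound of the plural form *homigmosug* is /g/ (a consonant), it takes -iwi, giving *homigmosugiwi*.
The genitive form *homigmosugiwi* — final sound /i/ (a vowel) → -usu → *homigmosugiwiusu*.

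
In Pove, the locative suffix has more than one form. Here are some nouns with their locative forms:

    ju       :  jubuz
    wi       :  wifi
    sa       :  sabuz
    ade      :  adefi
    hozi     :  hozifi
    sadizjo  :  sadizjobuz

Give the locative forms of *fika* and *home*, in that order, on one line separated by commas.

fikabuz, homefi

The suffix is conditioned by the last vowel: -fi when the last vowel of the stem is a front vowel (*wi*, *ade*, *hozi*); -buz when the last vowel of the stem is a back vowel (*ju*, *sa*, *sadizjo*).
*fika*: last vowel = /a/, a back vowel → -buz → *fikabuz*.
*home*: last vowel = /e/, a front vowel → -fi → *homefi*.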